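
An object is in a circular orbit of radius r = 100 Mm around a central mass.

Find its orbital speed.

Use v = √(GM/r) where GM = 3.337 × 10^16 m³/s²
r = 100 Mm = 1 × 10^8 m
GM = 3.337 × 10^16 m³/s²
GM/r = (3.337 × 10^16) / (1 × 10^8) = 3.337 × 10^8 m²/s²
v = √(GM/r) = 18267.5 m/s ≈ 18.27 km/s

Final answer: 18.27 km/s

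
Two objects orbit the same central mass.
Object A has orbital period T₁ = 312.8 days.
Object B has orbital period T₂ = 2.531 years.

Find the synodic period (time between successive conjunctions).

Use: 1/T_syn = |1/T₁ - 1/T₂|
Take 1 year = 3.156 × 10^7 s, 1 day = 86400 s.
T₁ = 312.8 days = 2.70259 × 10^7 s
T₂ = 2.531 years = 7.98784 × 10^7 s
1/T₁ = 3.70015 × 10^-8 s⁻¹
1/T₂ = 1.2519 × 10^-8 s⁻¹
|1/T₁ − 1/T₂| = 2.44825 × 10^-8 s⁻¹
T_syn = 1 / |1/T₁ − 1/T₂| = 4.08455 × 10^7 s ≈ 1.294 years

Final answer: T_syn = 1.294 years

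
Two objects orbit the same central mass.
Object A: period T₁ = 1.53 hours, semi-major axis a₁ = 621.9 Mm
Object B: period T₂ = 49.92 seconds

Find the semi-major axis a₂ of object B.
T₁ = 1.53 hours = 5508 s
T₂ = 49.92 seconds
a₁ = 621.9 Mm = 6.219 × 10^8 m
Kepler's third law: (T₂/T₁)² = (a₂/a₁)³  ⇒  a₂ = a₁ (T₂/T₁)^(2/3)
T₂/T₁ = 0.00906318
(T₂/T₁)^(2/3) = 0.0434697
a₂ = 6.219 × 10^8 m × 0.0434697 = 2.70338 × 10^7 m ≈ 27.03 Mm

Final answer: a₂ = 27.03 Mm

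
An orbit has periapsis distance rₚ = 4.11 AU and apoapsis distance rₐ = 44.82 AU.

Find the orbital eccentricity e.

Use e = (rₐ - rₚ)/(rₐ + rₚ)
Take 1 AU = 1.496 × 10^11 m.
rₚ = 4.11 AU = 6.14856 × 10^11 m
rₐ = 44.82 AU = 6.70507 × 10^12 m
rₐ − rₚ = 6.09022 × 10^12 m
rₐ + rₚ = 7.31993 × 10^12 m
e = (rₐ − rₚ)/(rₐ + rₚ) = 0.832005

Final answer: e = 0.832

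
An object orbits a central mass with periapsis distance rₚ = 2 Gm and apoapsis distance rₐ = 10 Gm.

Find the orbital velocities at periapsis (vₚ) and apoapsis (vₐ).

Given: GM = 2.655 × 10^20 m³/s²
rₚ = 2 Gm = 2 × 10^9 m
rₐ = 10 Gm = 1 × 10^10 m
GM = 2.655 × 10^20 m³/s²
a = (rₚ + rₐ)/2 = 6 × 10^9 m
Vis-viva: v² = GM (2/r − 1/a)
vₚ² = 2.655 × 10^20 × (1 × 10^-9 − 1.66667 × 10^-10) = 2.2125 × 10^11 m²/s²
vₚ = 470372 m/s ≈ 470.4 km/s
vₐ² = 2.655 × 10^20 × (2 × 10^-10 − 1.66667 × 10^-10) = 8.85 × 10^9 m²/s²
vₐ = 94074.4 m/s ≈ 94.07 km/s

Final answer: vₚ = 470.4 km/s, vₐ = 94.07 km/s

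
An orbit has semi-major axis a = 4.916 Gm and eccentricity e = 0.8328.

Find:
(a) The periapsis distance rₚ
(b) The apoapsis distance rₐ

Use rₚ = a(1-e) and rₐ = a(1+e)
a = 4.916 Gm = 4.916 × 10^9 m
e = 0.8328:  1 − e = 0.1672,  1 + e = 1.8328
(a) rₚ = a(1 − e) = 4.916 × 10^9 m × 0.1672 = 8.21955 × 10^8 m ≈ 822 Mm
(b) rₐ = a(1 + e) = 4.916 × 10^9 m × 1.8328 = 9.01004 × 10^9 m ≈ 9.01 Gm

Final answer:
(a) rₚ = 822 Mm
(b) rₐ = 9.01 Gm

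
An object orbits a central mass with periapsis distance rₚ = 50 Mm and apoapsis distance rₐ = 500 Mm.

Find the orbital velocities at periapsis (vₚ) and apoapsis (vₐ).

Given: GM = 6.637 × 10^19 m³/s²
rₚ = 50 Mm = 5 × 10^7 m
rₐ = 500 Mm = 5 × 10^8 m
GM = 6.637 × 10^19 m³/s²
a = (rₚ + rₐ)/2 = 2.75 × 10^8 m
Vis-viva: v² = GM (2/r − 1/a)
vₚ² = 6.637 × 10^19 × (4 × 10^-8 − 3.63636 × 10^-9) = 2.41345 × 10^12 m²/s²
vₚ = 1.55353 × 10^6 m/s ≈ 1554 km/s
vₐ² = 6.637 × 10^19 × (4 × 10^-9 − 3.63636 × 10^-9) = 2.41345 × 10^10 m²/s²
vₐ = 155353 m/s ≈ 155.4 km/s

Final answer: vₚ = 1554 km/s, vₐ = 155.4 km/s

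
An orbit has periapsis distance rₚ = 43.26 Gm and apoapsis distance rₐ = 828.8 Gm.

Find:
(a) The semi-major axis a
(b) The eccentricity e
rₚ = 43.26 Gm = 4.326 × 10^10 m
rₐ = 828.8 Gm = 8.288 × 10^11 m
(a) a = (rₚ + rₐ)/2 = 4.3603 × 10^11 m ≈ 436 Gm
(b) e = (rₐ − rₚ)/(rₐ + rₚ) = (7.8554 × 10^11) / (8.7206 × 10^11) = 0.900787

Final answer:
(a) a = 436 Gm
(b) e = 0.9008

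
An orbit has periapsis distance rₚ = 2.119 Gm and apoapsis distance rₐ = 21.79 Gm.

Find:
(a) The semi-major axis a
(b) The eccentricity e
rₚ = 2.119 Gm = 2.119 × 10^9 m
rₐ = 21.79 Gm = 2.179 × 10^10 m
(a) a = (rₚ + rₐ)/2 = 1.19545 × 10^10 m ≈ 11.95 Gm
(b) e = (rₐ − rₚ)/(rₐ + rₚ) = (1.9671 × 10^10) / (2.3909 × 10^10) = 0.822745

Final answer:
(a) a = 11.95 Gm
(b) e = 0.8227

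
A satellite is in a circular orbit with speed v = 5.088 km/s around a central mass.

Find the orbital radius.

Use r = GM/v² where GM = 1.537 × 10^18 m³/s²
v = 5.088 km/s = 5088 m/s
GM = 1.537 × 10^18 m³/s²
v² = 2.58877 × 10^7 m²/s²
r = GM/v² = (1.537 × 10^18) / (2.58877 × 10^7) = 5.93717 × 10^10 m ≈ 59.37 Gm

Final answer: 59.37 Gm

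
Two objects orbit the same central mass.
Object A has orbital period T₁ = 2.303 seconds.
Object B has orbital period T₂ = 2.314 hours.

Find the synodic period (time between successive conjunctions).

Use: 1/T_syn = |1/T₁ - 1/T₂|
T₁ = 2.303 seconds
T₂ = 2.314 hours = 8330.4 s
1/T₁ = 0.434216 s⁻¹
1/T₂ = 0.000120042 s⁻¹
|1/T₁ − 1/T₂| = 0.434096 s⁻¹
T_syn = 1 / |1/T₁ − 1/T₂| = 2.30364 s ≈ 2.304 seconds

Final answer: T_syn = 2.304 seconds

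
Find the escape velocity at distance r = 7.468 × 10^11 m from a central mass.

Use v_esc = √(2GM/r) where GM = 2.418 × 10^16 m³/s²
r = 7.468 × 10^11 m
GM = 2.418 × 10^16 m³/s²
2GM/r = 2 × (2.418 × 10^16) / (7.468 × 10^11) = 64756.3 m²/s²
v_esc = √(2GM/r) = 254.473 m/s ≈ 254.5 m/s

Final answer: 254.5 m/s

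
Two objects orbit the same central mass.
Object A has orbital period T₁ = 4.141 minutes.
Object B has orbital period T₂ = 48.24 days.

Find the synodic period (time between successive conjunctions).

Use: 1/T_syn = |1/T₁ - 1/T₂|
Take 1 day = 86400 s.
T₁ = 4.141 minutes = 248.46 s
T₂ = 48.24 days = 4.16794 × 10^6 s
1/T₁ = 0.00402479 s⁻¹
1/T₂ = 2.39927 × 10^-7 s⁻¹
|1/T₁ − 1/T₂| = 0.00402455 s⁻¹
T_syn = 1 / |1/T₁ − 1/T₂| = 248.475 s ≈ 4.141 minutes

Final answer: T_syn = 4.141 minutes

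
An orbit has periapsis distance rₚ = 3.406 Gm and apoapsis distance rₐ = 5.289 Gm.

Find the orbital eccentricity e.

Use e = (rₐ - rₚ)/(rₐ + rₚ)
rₚ = 3.406 Gm = 3.406 × 10^9 m
rₐ = 5.289 Gm = 5.289 × 10^9 m
rₐ − rₚ = 1.883 × 10^9 m
rₐ + rₚ = 8.695 × 10^9 m
e = (rₐ − rₚ)/(rₐ + rₚ) = 0.216561

Final answer: e = 0.2166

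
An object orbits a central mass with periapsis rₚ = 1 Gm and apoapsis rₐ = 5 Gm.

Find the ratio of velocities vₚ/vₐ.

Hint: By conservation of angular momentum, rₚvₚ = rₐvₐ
rₚ = 1 Gm = 1 × 10^9 m
rₐ = 5 Gm = 5 × 10^9 m
rₚvₚ = rₐvₐ  ⇒  vₚ/vₐ = rₐ/rₚ
vₚ/vₐ = (5 × 10^9) / (1 × 10^9) = 5

Final answer: vₚ/vₐ = 5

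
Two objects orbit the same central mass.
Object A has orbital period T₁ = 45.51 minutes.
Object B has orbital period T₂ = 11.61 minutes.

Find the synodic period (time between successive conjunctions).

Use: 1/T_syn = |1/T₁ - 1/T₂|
T₁ = 45.51 minutes = 2730.6 s
T₂ = 11.61 minutes = 696.6 s
1/T₁ = 0.00036622 s⁻¹
1/T₂ = 0.00143554 s⁻¹
|1/T₁ − 1/T₂| = 0.00106932 s⁻¹
T_syn = 1 / |1/T₁ − 1/T₂| = 935.17 s ≈ 15.59 minutes

Final answer: T_syn = 15.59 minutes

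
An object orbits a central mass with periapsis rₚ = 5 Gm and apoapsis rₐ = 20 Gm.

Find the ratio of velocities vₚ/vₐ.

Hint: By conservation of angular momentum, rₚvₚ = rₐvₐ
rₚ = 5 Gm = 5 × 10^9 m
rₐ = 20 Gm = 2 × 10^10 m
rₚvₚ = rₐvₐ  ⇒  vₚ/vₐ = rₐ/rₚ
vₚ/vₐ = (2 × 10^10) / (5 × 10^9) = 4

Final answer: vₚ/vₐ = 4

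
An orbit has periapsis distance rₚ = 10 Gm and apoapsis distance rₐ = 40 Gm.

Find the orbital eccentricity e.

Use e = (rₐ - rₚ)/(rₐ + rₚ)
rₚ = 10 Gm = 1 × 10^10 m
rₐ = 40 Gm = 4 × 10^10 m
rₐ − rₚ = 3 × 10^10 m
rₐ + rₚ = 5 × 10^10 m
e = (rₐ − rₚ)/(rₐ + rₚ) = 0.6

Final answer: e = 0.6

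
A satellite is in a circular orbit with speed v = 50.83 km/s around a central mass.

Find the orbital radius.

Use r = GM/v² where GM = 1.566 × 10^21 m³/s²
v = 50.83 km/s = 50830 m/s
GM = 1.566 × 10^21 m³/s²
v² = 2.58369 × 10^9 m²/s²
r = GM/v² = (1.566 × 10^21) / (2.58369 × 10^9) = 6.0611 × 10^11 m ≈ 606.1 Gm

Final answer: 606.1 Gm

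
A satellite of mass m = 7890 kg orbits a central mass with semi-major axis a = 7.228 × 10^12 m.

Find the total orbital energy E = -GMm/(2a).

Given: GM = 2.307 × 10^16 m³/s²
a = 7.228 × 10^12 m
GM = 2.307 × 10^16 m³/s²
2a = 1.4456 × 10^13 m
GMm = 2.307 × 10^16 × 7890 = 1.82022 × 10^20 m³·kg/s²
E = −GMm/(2a) = -1.25915 × 10^7 J ≈ -12.59 MJ

Final answer: -12.59 MJ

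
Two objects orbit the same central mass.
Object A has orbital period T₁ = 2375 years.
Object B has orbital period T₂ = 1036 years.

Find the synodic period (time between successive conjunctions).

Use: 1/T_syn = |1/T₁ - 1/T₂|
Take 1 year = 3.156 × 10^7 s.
T₁ = 2375 years = 7.4955 × 10^10 s
T₂ = 1036 years = 3.26962 × 10^10 s
1/T₁ = 1.33413 × 10^-11 s⁻¹
1/T₂ = 3.05846 × 10^-11 s⁻¹
|1/T₁ − 1/T₂| = 1.72433 × 10^-11 s⁻¹
T_syn = 1 / |1/T₁ − 1/T₂| = 5.79936 × 10^10 s ≈ 1838 years

Final answer: T_syn = 1838 years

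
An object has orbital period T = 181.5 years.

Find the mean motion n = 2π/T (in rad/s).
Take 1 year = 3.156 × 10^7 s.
T = 181.5 years = 5.72814 × 10^9 s
n = 2π / (5.72814 × 10^9 s) = 1.0969 × 10^-9 rad/s ≈ 1.097 × 10^-9 rad/s

Final answer: n = 1.097 × 10^-9 rad/s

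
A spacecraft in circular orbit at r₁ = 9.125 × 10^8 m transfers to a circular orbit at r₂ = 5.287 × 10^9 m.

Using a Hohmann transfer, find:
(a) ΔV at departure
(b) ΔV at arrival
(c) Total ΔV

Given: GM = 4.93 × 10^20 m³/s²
r₁ = 9.125 × 10^8 m
r₂ = 5.287 × 10^9 m
GM = 4.93 × 10^20 m³/s²
Transfer ellipse: a_t = (r₁ + r₂)/2 = 3.09975 × 10^9 m
Circular speed at r₁: v₁ = √(GM/r₁) = 735033 m/s
Transfer speed at r₁ (periapsis): v₁ₜ = √(GM(2/r₁ − 1/a_t)) = 959949 m/s
(a) ΔV₁ = v₁ₜ − v₁ = 224916 m/s ≈ 224.9 km/s
Circular speed at r₂: v₂ = √(GM/r₂) = 305365 m/s
Transfer speed at r₂ (apoapsis): v₂ₜ = √(GM(2/r₂ − 1/a_t)) = 165681 m/s
(b) ΔV₂ = v₂ − v₂ₜ = 139684 m/s ≈ 139.7 km/s
(c) ΔV_total = ΔV₁ + ΔV₂ = 364600 m/s ≈ 364.6 km/s

Final answer:
(a) ΔV₁ = 224.9 km/s
(b) ΔV₂ = 139.7 km/s
(c) ΔV_total = 364.6 km/s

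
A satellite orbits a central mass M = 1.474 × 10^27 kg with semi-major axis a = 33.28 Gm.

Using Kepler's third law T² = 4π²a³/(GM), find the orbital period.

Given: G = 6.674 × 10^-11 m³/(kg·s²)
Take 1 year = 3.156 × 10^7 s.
M = 1.474 × 10^27 kg
GM = G × M = 6.674 × 10^-11 × 1.474 × 10^27 = 9.83748 × 10^16 m³/s²
a = 33.28 Gm = 3.328 × 10^10 m
a³ = 3.68595 × 10^31 m³
T = 2π √(a³/GM) = 2π √((3.68595 × 10^31) / (9.83748 × 10^16)) = 2π × 1.93568 × 10^7 s
T = 1.21622 × 10^8 s ≈ 3.854 years

Final answer: 3.854 years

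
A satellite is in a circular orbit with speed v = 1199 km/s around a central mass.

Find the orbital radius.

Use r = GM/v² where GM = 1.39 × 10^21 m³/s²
v = 1199 km/s = 1.199 × 10^6 m/s
GM = 1.39 × 10^21 m³/s²
v² = 1.4376 × 10^12 m²/s²
r = GM/v² = (1.39 × 10^21) / (1.4376 × 10^12) = 9.66889 × 10^8 m ≈ 966.9 Mm

Final answer: 966.9 Mm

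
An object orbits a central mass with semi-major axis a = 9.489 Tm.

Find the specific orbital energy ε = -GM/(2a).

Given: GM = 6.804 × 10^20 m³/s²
a = 9.489 Tm = 9.489 × 10^12 m
GM = 6.804 × 10^20 m³/s²
2a = 1.8978 × 10^13 m
ε = −GM/(2a) = -3.5852 × 10^7 J/kg ≈ -35.85 MJ/kg

Final answer: -35.85 MJ/kg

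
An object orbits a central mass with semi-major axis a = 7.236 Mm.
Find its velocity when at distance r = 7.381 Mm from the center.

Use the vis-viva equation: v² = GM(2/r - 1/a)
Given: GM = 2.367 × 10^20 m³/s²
a = 7.236 Mm = 7.236 × 10^6 m
r = 7.381 Mm = 7.381 × 10^6 m
GM = 2.367 × 10^20 m³/s²
2/r − 1/a = 2.70966 × 10^-7 − 1.38198 × 10^-7 = 1.32768 × 10^-7 m⁻¹
v² = GM (2/r − 1/a) = 3.14262 × 10^13 m²/s²
v = 5.60591 × 10^6 m/s ≈ 5606 km/s

Final answer: 5606 km/s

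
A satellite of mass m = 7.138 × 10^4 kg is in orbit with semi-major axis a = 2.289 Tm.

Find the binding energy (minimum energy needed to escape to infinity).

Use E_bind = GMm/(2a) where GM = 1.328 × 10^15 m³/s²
a = 2.289 Tm = 2.289 × 10^12 m
GM = 1.328 × 10^15 m³/s²
m = 7.138 × 10^4 kg
GMm = 1.328 × 10^15 × 71380 = 9.47926 × 10^19 m³·kg/s²
2a = 4.578 × 10^12 m
E_bind = GMm/(2a) = 2.07061 × 10^7 J ≈ 20.71 MJ

Final answer: 20.71 MJ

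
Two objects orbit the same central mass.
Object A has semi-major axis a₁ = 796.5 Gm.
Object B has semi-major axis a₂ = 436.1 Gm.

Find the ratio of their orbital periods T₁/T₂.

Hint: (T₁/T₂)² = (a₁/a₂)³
a₁ = 796.5 Gm = 7.965 × 10^11 m
a₂ = 436.1 Gm = 4.361 × 10^11 m
a₁/a₂ = 1.82642
T₁/T₂ = (a₁/a₂)^(3/2) = (1.82642)^1.5 = 2.46831

Final answer: T₁/T₂ = 2.468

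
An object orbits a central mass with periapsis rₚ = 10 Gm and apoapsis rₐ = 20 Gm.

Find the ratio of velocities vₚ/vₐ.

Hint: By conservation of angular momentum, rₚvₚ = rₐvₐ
rₚ = 10 Gm = 1 × 10^10 m
rₐ = 20 Gm = 2 × 10^10 m
rₚvₚ = rₐvₐ  ⇒  vₚ/vₐ = rₐ/rₚ
vₚ/vₐ = (2 × 10^10) / (1 × 10^10) = 2

Final answer: vₚ/vₐ = 2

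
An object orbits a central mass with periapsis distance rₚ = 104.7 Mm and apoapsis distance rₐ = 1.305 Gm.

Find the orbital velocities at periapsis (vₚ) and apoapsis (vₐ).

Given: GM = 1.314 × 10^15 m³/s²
rₚ = 104.7 Mm = 1.047 × 10^8 m
rₐ = 1.305 Gm = 1.305 × 10^9 m
GM = 1.314 × 10^15 m³/s²
a = (rₚ + rₐ)/2 = 7.0485 × 10^8 m
Vis-viva: v² = GM (2/r − 1/a)
vₚ² = 1.314 × 10^15 × (1.91022 × 10^-8 − 1.41874 × 10^-9) = 2.32361 × 10^7 m²/s²
vₚ = 4820.38 m/s ≈ 4.82 km/s
vₐ² = 1.314 × 10^15 × (1.53257 × 10^-9 − 1.41874 × 10^-9) = 149567 m²/s²
vₐ = 386.739 m/s ≈ 386.7 m/s

Final answer: vₚ = 4.82 km/s, vₐ = 386.7 m/s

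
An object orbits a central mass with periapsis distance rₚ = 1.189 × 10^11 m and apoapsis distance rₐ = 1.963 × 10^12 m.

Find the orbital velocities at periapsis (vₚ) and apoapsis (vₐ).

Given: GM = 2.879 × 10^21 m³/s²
rₚ = 1.189 × 10^11 m
rₐ = 1.963 × 10^12 m
GM = 2.879 × 10^21 m³/s²
a = (rₚ + rₐ)/2 = 1.04095 × 10^12 m
Vis-viva: v² = GM (2/r − 1/a)
vₚ² = 2.879 × 10^21 × (1.68209 × 10^-11 − 9.60661 × 10^-13) = 4.56615 × 10^10 m²/s²
vₚ = 213686 m/s ≈ 213.7 km/s
vₐ² = 2.879 × 10^21 × (1.01885 × 10^-12 − 9.60661 × 10^-13) = 1.67523 × 10^8 m²/s²
vₐ = 12943.1 m/s ≈ 12.94 km/s

Final answer: vₚ = 213.7 km/s, vₐ = 12.94 km/s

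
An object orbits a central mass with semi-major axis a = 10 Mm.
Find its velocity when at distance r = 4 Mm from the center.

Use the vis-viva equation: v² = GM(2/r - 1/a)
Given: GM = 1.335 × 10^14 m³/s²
a = 10 Mm = 1 × 10^7 m
r = 4 Mm = 4 × 10^6 m
GM = 1.335 × 10^14 m³/s²
2/r − 1/a = 5 × 10^-7 − 1 × 10^-7 = 4 × 10^-7 m⁻¹
v² = GM (2/r − 1/a) = 5.34 × 10^7 m²/s²
v = 7307.53 m/s ≈ 7.308 km/s

Final answer: 7.308 km/s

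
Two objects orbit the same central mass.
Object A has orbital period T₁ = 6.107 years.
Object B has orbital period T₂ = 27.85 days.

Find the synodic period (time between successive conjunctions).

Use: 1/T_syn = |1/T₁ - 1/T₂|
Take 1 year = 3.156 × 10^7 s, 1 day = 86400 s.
T₁ = 6.107 years = 1.92737 × 10^8 s
T₂ = 27.85 days = 2.40624 × 10^6 s
1/T₁ = 5.18842 × 10^-9 s⁻¹
1/T₂ = 4.15586 × 10^-7 s⁻¹
|1/T₁ − 1/T₂| = 4.10398 × 10^-7 s⁻¹
T_syn = 1 / |1/T₁ − 1/T₂| = 2.43666 × 10^6 s ≈ 28.2 days

Final answer: T_syn = 28.2 days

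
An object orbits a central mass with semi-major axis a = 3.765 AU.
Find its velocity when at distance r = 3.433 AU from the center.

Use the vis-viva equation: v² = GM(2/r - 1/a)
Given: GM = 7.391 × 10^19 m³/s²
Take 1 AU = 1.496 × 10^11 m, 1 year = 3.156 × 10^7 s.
a = 3.765 AU = 5.63244 × 10^11 m
r = 3.433 AU = 5.13577 × 10^11 m
GM = 7.391 × 10^19 m³/s²
2/r − 1/a = 3.89426 × 10^-12 − 1.77543 × 10^-12 = 2.11883 × 10^-12 m⁻¹
v² = GM (2/r − 1/a) = 1.56603 × 10^8 m²/s²
v = 12514.1 m/s ≈ 2.64 AU/year

Final answer: 2.64 AU/year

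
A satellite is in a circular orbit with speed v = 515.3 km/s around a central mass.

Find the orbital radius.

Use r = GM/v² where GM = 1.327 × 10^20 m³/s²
v = 515.3 km/s = 515300 m/s
GM = 1.327 × 10^20 m³/s²
v² = 2.65534 × 10^11 m²/s²
r = GM/v² = (1.327 × 10^20) / (2.65534 × 10^11) = 4.99748 × 10^8 m ≈ 499.7 Mm

Final answer: 499.7 Mm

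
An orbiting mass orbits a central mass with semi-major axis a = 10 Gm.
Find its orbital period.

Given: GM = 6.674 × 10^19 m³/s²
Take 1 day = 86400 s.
a = 10 Gm = 1 × 10^10 m
GM = 6.674 × 10^19 m³/s²
a³ = 1 × 10^30 m³
T = 2π √(a³/GM) = 2π √((1 × 10^30) / (6.674 × 10^19)) = 2π × 122407 s
T = 769107 s ≈ 8.902 days

Final answer: 8.902 days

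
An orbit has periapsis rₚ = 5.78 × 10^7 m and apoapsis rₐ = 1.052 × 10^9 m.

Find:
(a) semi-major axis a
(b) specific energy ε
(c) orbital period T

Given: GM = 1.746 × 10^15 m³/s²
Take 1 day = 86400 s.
rₚ = 5.78 × 10^7 m
rₐ = 1.052 × 10^9 m
GM = 1.746 × 10^15 m³/s²
a = (rₚ + rₐ)/2 = 5.549 × 10^8 m
e = (rₐ − rₚ)/(rₐ + rₚ) = (9.942 × 10^8) / (1.1098 × 10^9) = 0.895837
(a) a = 5.549 × 10^8 m ≈ 5.549 × 10^8 m
(b) 2a = 1.1098 × 10^9 m;  ε = −GM/(2a) = -1.57326 × 10^6 J/kg ≈ -1.573 MJ/kg
(c) a³ = 1.70861 × 10^26 m³;  T = 2π √(a³/GM) = 2π × 312824 s = 1.96553 × 10^6 s ≈ 22.75 days

Final answer:
(a) semi-major axis a = 5.549 × 10^8 m
(b) specific energy ε = -1.573 MJ/kg
(c) orbital period T = 22.75 days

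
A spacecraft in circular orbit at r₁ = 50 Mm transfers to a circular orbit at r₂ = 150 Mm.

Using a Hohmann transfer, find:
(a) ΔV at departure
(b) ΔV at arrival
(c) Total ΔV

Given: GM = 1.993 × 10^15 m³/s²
r₁ = 50 Mm = 5 × 10^7 m
r₂ = 150 Mm = 1.5 × 10^8 m
GM = 1.993 × 10^15 m³/s²
Transfer ellipse: a_t = (r₁ + r₂)/2 = 1 × 10^8 m
Circular speed at r₁: v₁ = √(GM/r₁) = 6313.48 m/s
Transfer speed at r₁ (periapsis): v₁ₜ = √(GM(2/r₁ − 1/a_t)) = 7732.4 m/s
(a) ΔV₁ = v₁ₜ − v₁ = 1418.92 m/s ≈ 1.419 km/s
Circular speed at r₂: v₂ = √(GM/r₂) = 3645.09 m/s
Transfer speed at r₂ (apoapsis): v₂ₜ = √(GM(2/r₂ − 1/a_t)) = 2577.47 m/s
(b) ΔV₂ = v₂ − v₂ₜ = 1067.62 m/s ≈ 1.068 km/s
(c) ΔV_total = ΔV₁ + ΔV₂ = 2486.54 m/s ≈ 2.487 km/s

Final answer:
(a) ΔV₁ = 1.419 km/s
(b) ΔV₂ = 1.068 km/s
(c) ΔV_total = 2.487 km/s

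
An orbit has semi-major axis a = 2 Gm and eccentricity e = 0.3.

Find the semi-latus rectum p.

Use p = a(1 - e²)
a = 2 Gm = 2 × 10^9 m
e = 0.3,  e² = 0.09,  1 − e² = 0.91
p = a(1 − e²) = 2 × 10^9 m × 0.91 = 1.82 × 10^9 m ≈ 1.82 Gm

Final answer: p = 1.82 Gm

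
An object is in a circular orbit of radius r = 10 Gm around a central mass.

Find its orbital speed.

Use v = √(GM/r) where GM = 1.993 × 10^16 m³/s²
r = 10 Gm = 1 × 10^10 m
GM = 1.993 × 10^16 m³/s²
GM/r = (1.993 × 10^16) / (1 × 10^10) = 1.993 × 10^6 m²/s²
v = √(GM/r) = 1411.74 m/s ≈ 1.412 km/s

Final answer: 1.412 km/s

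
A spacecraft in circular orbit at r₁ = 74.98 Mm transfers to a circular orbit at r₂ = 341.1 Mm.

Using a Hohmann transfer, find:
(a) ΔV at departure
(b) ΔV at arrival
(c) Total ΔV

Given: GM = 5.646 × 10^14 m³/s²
r₁ = 74.98 Mm = 7.498 × 10^7 m
r₂ = 341.1 Mm = 3.411 × 10^8 m
GM = 5.646 × 10^14 m³/s²
Transfer ellipse: a_t = (r₁ + r₂)/2 = 2.0804 × 10^8 m
Circular speed at r₁: v₁ = √(GM/r₁) = 2744.09 m/s
Transfer speed at r₁ (periapsis): v₁ₜ = √(GM(2/r₁ − 1/a_t)) = 3513.7 m/s
(a) ΔV₁ = v₁ₜ − v₁ = 769.618 m/s ≈ 769.6 m/s
Circular speed at r₂: v₂ = √(GM/r₂) = 1286.56 m/s
Transfer speed at r₂ (apoapsis): v₂ₜ = √(GM(2/r₂ − 1/a_t)) = 772.376 m/s
(b) ΔV₂ = v₂ − v₂ₜ = 514.182 m/s ≈ 514.2 m/s
(c) ΔV_total = ΔV₁ + ΔV₂ = 1283.8 m/s ≈ 1.284 km/s

Final answer:
(a) ΔV₁ = 769.6 m/s
(b) ΔV₂ = 514.2 m/s
(c) ΔV_total = 1.284 km/s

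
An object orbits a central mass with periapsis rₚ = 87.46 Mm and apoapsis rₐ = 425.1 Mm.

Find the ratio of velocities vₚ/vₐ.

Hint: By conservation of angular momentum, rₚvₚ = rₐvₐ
rₚ = 87.46 Mm = 8.746 × 10^7 m
rₐ = 425.1 Mm = 4.251 × 10^8 m
rₚvₚ = rₐvₐ  ⇒  vₚ/vₐ = rₐ/rₚ
vₚ/vₐ = (4.251 × 10^8) / (8.746 × 10^7) = 4.86051

Final answer: vₚ/vₐ = 4.861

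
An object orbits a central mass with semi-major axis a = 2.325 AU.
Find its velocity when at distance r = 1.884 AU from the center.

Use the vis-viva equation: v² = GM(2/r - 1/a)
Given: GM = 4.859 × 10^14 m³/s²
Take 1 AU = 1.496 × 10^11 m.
a = 2.325 AU = 3.4782 × 10^11 m
r = 1.884 AU = 2.81846 × 10^11 m
GM = 4.859 × 10^14 m³/s²
2/r − 1/a = 7.09606 × 10^-12 − 2.87505 × 10^-12 = 4.22101 × 10^-12 m⁻¹
v² = GM (2/r − 1/a) = 2050.99 m²/s²
v = 45.2879 m/s ≈ 45.29 m/s

Final answer: 45.29 m/s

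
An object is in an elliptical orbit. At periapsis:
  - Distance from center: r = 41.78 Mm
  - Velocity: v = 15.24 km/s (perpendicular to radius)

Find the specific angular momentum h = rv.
r = 41.78 Mm = 4.178 × 10^7 m
v = 15.24 km/s = 15240 m/s
h = rv = 4.178 × 10^7 × 15240 = 6.36727 × 10^11 m²/s ≈ 6.367 × 10^11 m²/s

Final answer: h = 6.367 × 10^11 m²/s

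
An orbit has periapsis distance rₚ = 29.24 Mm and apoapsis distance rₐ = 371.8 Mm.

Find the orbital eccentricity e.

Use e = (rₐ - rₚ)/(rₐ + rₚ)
rₚ = 29.24 Mm = 2.924 × 10^7 m
rₐ = 371.8 Mm = 3.718 × 10^8 m
rₐ − rₚ = 3.4256 × 10^8 m
rₐ + rₚ = 4.0104 × 10^8 m
e = (rₐ − rₚ)/(rₐ + rₚ) = 0.854179

Final answer: e = 0.8542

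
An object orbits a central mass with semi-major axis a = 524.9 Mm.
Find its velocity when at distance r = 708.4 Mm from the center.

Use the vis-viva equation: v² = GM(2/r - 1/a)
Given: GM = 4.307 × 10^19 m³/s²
a = 524.9 Mm = 5.249 × 10^8 m
r = 708.4 Mm = 7.084 × 10^8 m
GM = 4.307 × 10^19 m³/s²
2/r − 1/a = 2.82326 × 10^-9 − 1.90512 × 10^-9 = 9.18139 × 10^-10 m⁻¹
v² = GM (2/r − 1/a) = 3.95442 × 10^10 m²/s²
v = 198857 m/s ≈ 198.9 km/s

Final answer: 198.9 km/s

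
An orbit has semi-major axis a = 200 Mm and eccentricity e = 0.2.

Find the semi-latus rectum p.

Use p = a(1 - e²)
a = 200 Mm = 2 × 10^8 m
e = 0.2,  e² = 0.04,  1 − e² = 0.96
p = a(1 − e²) = 2 × 10^8 m × 0.96 = 1.92 × 10^8 m ≈ 192 Mm

Final answer: p = 192 Mm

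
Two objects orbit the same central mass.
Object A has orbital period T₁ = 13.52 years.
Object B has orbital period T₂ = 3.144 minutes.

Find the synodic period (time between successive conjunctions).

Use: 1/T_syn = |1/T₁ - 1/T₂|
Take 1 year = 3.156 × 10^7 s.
T₁ = 13.52 years = 4.26691 × 10^8 s
T₂ = 3.144 minutes = 188.64 s
1/T₁ = 2.34362 × 10^-9 s⁻¹
1/T₂ = 0.0053011 s⁻¹
|1/T₁ − 1/T₂| = 0.0053011 s⁻¹
T_syn = 1 / |1/T₁ − 1/T₂| = 188.64 s ≈ 3.144 minutes

Final answer: T_syn = 3.144 minutes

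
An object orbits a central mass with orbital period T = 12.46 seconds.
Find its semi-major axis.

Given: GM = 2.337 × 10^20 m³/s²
T = 12.46 seconds
GM = 2.337 × 10^20 m³/s²
Kepler's third law: a³ = GM T² / (4π²)
T² = 155.252 s²
a³ = (2.337 × 10^20) × 155.252 / (4π²) = 9.19041 × 10^20 m³
a = (a³)^(1/3) = 9.72251 × 10^6 m ≈ 9.723 × 10^6 m

Final answer: 9.723 × 10^6 m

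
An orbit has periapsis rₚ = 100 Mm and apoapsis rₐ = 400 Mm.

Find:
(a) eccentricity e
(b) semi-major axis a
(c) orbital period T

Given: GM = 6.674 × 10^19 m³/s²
rₚ = 100 Mm = 1 × 10^8 m
rₐ = 400 Mm = 4 × 10^8 m
GM = 6.674 × 10^19 m³/s²
a = (rₚ + rₐ)/2 = 2.5 × 10^8 m
e = (rₐ − rₚ)/(rₐ + rₚ) = (3 × 10^8) / (5 × 10^8) = 0.6
(a) e = 0.6 ≈ 0.6
(b) a = 2.5 × 10^8 m ≈ 250 Mm
(c) a³ = 1.5625 × 10^25 m³;  T = 2π √(a³/GM) = 2π × 483.857 s = 3040.16 s ≈ 50.67 minutes

Final answer:
(a) eccentricity e = 0.6
(b) semi-major axis a = 250 Mm
(c) orbital period T = 50.67 minutes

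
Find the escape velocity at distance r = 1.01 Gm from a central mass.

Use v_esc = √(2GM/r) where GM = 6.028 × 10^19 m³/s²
r = 1.01 Gm = 1.01 × 10^9 m
GM = 6.028 × 10^19 m³/s²
2GM/r = 2 × (6.028 × 10^19) / (1.01 × 10^9) = 1.19366 × 10^11 m²/s²
v_esc = √(2GM/r) = 345494 m/s ≈ 345.5 km/s

Final answer: 345.5 km/s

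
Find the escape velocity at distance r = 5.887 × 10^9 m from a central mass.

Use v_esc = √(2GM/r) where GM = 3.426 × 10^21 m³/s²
r = 5.887 × 10^9 m
GM = 3.426 × 10^21 m³/s²
2GM/r = 2 × (3.426 × 10^21) / (5.887 × 10^9) = 1.16392 × 10^12 m²/s²
v_esc = √(2GM/r) = 1.07885 × 10^6 m/s ≈ 1079 km/s

Final answer: 1079 km/s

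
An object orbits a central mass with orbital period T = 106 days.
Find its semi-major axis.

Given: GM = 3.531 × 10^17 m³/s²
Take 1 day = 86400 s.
T = 106 days = 9.1584 × 10^6 s
GM = 3.531 × 10^17 m³/s²
Kepler's third law: a³ = GM T² / (4π²)
T² = 8.38763 × 10^13 s²
a³ = (3.531 × 10^17) × (8.38763 × 10^13) / (4π²) = 7.502 × 10^29 m³
a = (a³)^(1/3) = 9.08641 × 10^9 m ≈ 9.086 Gm

Final answer: 9.086 Gm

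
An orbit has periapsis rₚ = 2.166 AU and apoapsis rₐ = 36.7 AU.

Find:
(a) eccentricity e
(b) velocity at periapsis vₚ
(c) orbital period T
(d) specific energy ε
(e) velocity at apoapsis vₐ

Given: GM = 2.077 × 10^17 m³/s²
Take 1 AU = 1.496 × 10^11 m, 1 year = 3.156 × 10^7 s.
rₚ = 2.166 AU = 3.24034 × 10^11 m
rₐ = 36.7 AU = 5.49032 × 10^12 m
GM = 2.077 × 10^17 m³/s²
a = (rₚ + rₐ)/2 = 2.90718 × 10^12 m
e = (rₐ − rₚ)/(rₐ + rₚ) = (5.16629 × 10^12) / (5.81435 × 10^12) = 0.88854
(a) e = 0.88854 ≈ 0.8885
(b) vₚ² = GM (2/rₚ − 1/a) = 2.077 × 10^17 × (6.1722 × 10^-12 − 3.43976 × 10^-13) = 1.21052 × 10^6 m²/s²;  vₚ = 1100.24 m/s ≈ 0.2321 AU/year
(c) a³ = 2.45705 × 10^37 m³;  T = 2π √(a³/GM) = 2π × 1.08765 × 10^10 s = 6.8339 × 10^10 s ≈ 2165 years
(d) 2a = 5.81435 × 10^12 m;  ε = −GM/(2a) = -35721.9 J/kg ≈ -35.72 kJ/kg
(e) vₐ² = GM (2/rₐ − 1/a) = 2.077 × 10^17 × (3.64277 × 10^-13 − 3.43976 × 10^-13) = 4216.55 m²/s²;  vₐ = 64.935 m/s ≈ 64.93 m/s

Final answer:
(a) eccentricity e = 0.8885
(b) velocity at periapsis vₚ = 0.2321 AU/year
(c) orbital period T = 2165 years
(d) specific energy ε = -35.72 kJ/kg
(e) velocity at apoapsis vₐ = 64.93 m/s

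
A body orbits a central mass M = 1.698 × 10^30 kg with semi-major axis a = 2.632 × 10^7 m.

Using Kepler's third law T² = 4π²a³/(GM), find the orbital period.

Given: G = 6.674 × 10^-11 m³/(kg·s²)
M = 1.698 × 10^30 kg
GM = G × M = 6.674 × 10^-11 × 1.698 × 10^30 = 1.13325 × 10^20 m³/s²
a = 2.632 × 10^7 m
a³ = 1.8233 × 10^22 m³
T = 2π √(a³/GM) = 2π √((1.8233 × 10^22) / (1.13325 × 10^20)) = 2π × 12.6843 s
T = 79.6979 s ≈ 1.328 minutes

Final answer: 1.328 minutes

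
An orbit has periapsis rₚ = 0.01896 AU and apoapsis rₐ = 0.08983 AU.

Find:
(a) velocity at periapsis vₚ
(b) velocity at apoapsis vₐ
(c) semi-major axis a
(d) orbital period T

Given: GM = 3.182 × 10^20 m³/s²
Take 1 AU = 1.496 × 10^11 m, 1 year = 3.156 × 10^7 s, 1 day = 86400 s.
rₚ = 0.01896 AU = 2.83642 × 10^9 m
rₐ = 0.08983 AU = 1.34386 × 10^10 m
GM = 3.182 × 10^20 m³/s²
a = (rₚ + rₐ)/2 = 8.13749 × 10^9 m
e = (rₐ − rₚ)/(rₐ + rₚ) = (1.06022 × 10^10) / (1.6275 × 10^10) = 0.651439
(a) vₚ² = GM (2/rₚ − 1/a) = 3.182 × 10^20 × (7.05115 × 10^-10 − 1.22888 × 10^-10) = 1.85265 × 10^11 m²/s²;  vₚ = 430424 m/s ≈ 90.8 AU/year
(b) vₐ² = GM (2/rₐ − 1/a) = 3.182 × 10^20 × (1.48825 × 10^-10 − 1.22888 × 10^-10) = 8.25328 × 10^9 m²/s²;  vₐ = 90847.6 m/s ≈ 19.17 AU/year
(c) a = 8.13749 × 10^9 m ≈ 0.05439 AU
(d) a³ = 5.38855 × 10^29 m³;  T = 2π √(a³/GM) = 2π × 41151.5 s = 258563 s ≈ 2.993 days

Final answer:
(a) velocity at periapsis vₚ = 90.8 AU/year
(b) velocity at apoapsis vₐ = 19.17 AU/year
(c) semi-major axis a = 0.05439 AU
(d) orbital period T = 2.993 days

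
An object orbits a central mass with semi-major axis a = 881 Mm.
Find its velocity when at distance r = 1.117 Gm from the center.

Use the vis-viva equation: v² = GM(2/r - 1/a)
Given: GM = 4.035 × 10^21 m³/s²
a = 881 Mm = 8.81 × 10^8 m
r = 1.117 Gm = 1.117 × 10^9 m
GM = 4.035 × 10^21 m³/s²
2/r − 1/a = 1.79051 × 10^-9 − 1.13507 × 10^-9 = 6.55437 × 10^-10 m⁻¹
v² = GM (2/r − 1/a) = 2.64469 × 10^12 m²/s²
v = 1.62625 × 10^6 m/s ≈ 1626 km/s

Final answer: 1626 km/s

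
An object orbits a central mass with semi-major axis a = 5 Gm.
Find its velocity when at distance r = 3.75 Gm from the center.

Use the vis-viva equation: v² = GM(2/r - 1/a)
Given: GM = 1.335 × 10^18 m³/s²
a = 5 Gm = 5 × 10^9 m
r = 3.75 Gm = 3.75 × 10^9 m
GM = 1.335 × 10^18 m³/s²
2/r − 1/a = 5.33333 × 10^-10 − 2 × 10^-10 = 3.33333 × 10^-10 m⁻¹
v² = GM (2/r − 1/a) = 4.45 × 10^8 m²/s²
v = 21095 m/s ≈ 21.1 km/s

Final answer: 21.1 km/s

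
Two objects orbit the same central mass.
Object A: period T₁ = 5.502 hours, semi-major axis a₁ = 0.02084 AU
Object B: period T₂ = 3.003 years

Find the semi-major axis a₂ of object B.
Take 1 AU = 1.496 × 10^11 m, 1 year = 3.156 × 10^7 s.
T₁ = 5.502 hours = 19807.2 s
T₂ = 3.003 years = 9.47747 × 10^7 s
a₁ = 0.02084 AU = 3.11766 × 10^9 m
Kepler's third law: (T₂/T₁)² = (a₂/a₁)³  ⇒  a₂ = a₁ (T₂/T₁)^(2/3)
T₂/T₁ = 4784.86
(T₂/T₁)^(2/3) = 283.953
a₂ = 3.11766 × 10^9 m × 283.953 = 8.85269 × 10^11 m ≈ 5.918 AU

Final answer: a₂ = 5.918 AU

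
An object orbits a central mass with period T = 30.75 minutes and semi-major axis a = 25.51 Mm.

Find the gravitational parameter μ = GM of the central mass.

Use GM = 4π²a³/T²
T = 30.75 minutes = 1845 s
a = 25.51 Mm = 2.551 × 10^7 m
a³ = 1.66009 × 10^22 m³
T² = 3.40402 × 10^6 s²
GM = 4π² × (1.66009 × 10^22) / (3.40402 × 10^6) = 1.9253 × 10^17 m³/s²
GM ≈ 1.925 × 10^17 m³/s²

Final answer: GM = 1.925 × 10^17 m³/s²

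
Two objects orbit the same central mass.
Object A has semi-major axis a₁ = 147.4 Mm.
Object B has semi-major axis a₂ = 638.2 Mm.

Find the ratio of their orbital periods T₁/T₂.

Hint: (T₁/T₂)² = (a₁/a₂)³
a₁ = 147.4 Mm = 1.474 × 10^8 m
a₂ = 638.2 Mm = 6.382 × 10^8 m
a₁/a₂ = 0.230962
T₁/T₂ = (a₁/a₂)^(3/2) = (0.230962)^1.5 = 0.110997

Final answer: T₁/T₂ = 0.111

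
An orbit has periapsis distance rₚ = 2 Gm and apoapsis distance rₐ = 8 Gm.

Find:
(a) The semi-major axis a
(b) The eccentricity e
rₚ = 2 Gm = 2 × 10^9 m
rₐ = 8 Gm = 8 × 10^9 m
(a) a = (rₚ + rₐ)/2 = 5 × 10^9 m ≈ 5 Gm
(b) e = (rₐ − rₚ)/(rₐ + rₚ) = (6 × 10^9) / (1 × 10^10) = 0.6

Final answer:
(a) a = 5 Gm
(b) e = 0.6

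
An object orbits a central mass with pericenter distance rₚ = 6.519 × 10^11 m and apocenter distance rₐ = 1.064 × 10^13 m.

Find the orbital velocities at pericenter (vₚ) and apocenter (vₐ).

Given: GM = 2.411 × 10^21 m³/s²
rₚ = 6.519 × 10^11 m
rₐ = 1.064 × 10^13 m
GM = 2.411 × 10^21 m³/s²
a = (rₚ + rₐ)/2 = 5.64595 × 10^12 m
Vis-viva: v² = GM (2/r − 1/a)
vₚ² = 2.411 × 10^21 × (3.06796 × 10^-12 − 1.77118 × 10^-13) = 6.96981 × 10^9 m²/s²
vₚ = 83485.4 m/s ≈ 83.49 km/s
vₐ² = 2.411 × 10^21 × (1.8797 × 10^-13 − 1.77118 × 10^-13) = 2.61637 × 10^7 m²/s²
vₐ = 5115.05 m/s ≈ 5.115 km/s

Final answer: vₚ = 83.49 km/s, vₐ = 5.115 km/s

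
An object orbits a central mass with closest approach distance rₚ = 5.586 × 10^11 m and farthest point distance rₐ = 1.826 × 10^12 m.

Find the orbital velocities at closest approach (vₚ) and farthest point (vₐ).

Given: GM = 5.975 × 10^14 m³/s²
rₚ = 5.586 × 10^11 m
rₐ = 1.826 × 10^12 m
GM = 5.975 × 10^14 m³/s²
a = (rₚ + rₐ)/2 = 1.1923 × 10^12 m
Vis-viva: v² = GM (2/r − 1/a)
vₚ² = 5.975 × 10^14 × (3.58038 × 10^-12 − 8.38715 × 10^-13) = 1638.14 m²/s²
vₚ = 40.474 m/s ≈ 40.47 m/s
vₐ² = 5.975 × 10^14 × (1.09529 × 10^-12 − 8.38715 × 10^-13) = 153.304 m²/s²
vₐ = 12.3816 m/s ≈ 12.38 m/s

Final answer: vₚ = 40.47 m/s, vₐ = 12.38 m/s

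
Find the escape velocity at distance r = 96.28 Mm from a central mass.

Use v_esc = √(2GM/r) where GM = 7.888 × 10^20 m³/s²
r = 96.28 Mm = 9.628 × 10^7 m
GM = 7.888 × 10^20 m³/s²
2GM/r = 2 × (7.888 × 10^20) / (9.628 × 10^7) = 1.63855 × 10^13 m²/s²
v_esc = √(2GM/r) = 4.04791 × 10^6 m/s ≈ 4048 km/s

Final answer: 4048 km/s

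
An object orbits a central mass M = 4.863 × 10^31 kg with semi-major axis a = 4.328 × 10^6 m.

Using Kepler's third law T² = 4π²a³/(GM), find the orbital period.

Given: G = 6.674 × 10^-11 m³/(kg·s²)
M = 4.863 × 10^31 kg
GM = G × M = 6.674 × 10^-11 × 4.863 × 10^31 = 3.24557 × 10^21 m³/s²
a = 4.328 × 10^6 m
a³ = 8.10703 × 10^19 m³
T = 2π √(a³/GM) = 2π √((8.10703 × 10^19) / (3.24557 × 10^21)) = 2π × 0.158047 s
T = 0.993037 s ≈ 0.993 seconds

Final answer: 0.993 seconds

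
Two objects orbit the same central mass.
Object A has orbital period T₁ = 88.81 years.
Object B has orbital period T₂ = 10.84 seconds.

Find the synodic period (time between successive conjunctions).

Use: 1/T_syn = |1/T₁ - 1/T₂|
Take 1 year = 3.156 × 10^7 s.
T₁ = 88.81 years = 2.80284 × 10^9 s
T₂ = 10.84 seconds
1/T₁ = 3.56781 × 10^-10 s⁻¹
1/T₂ = 0.0922509 s⁻¹
|1/T₁ − 1/T₂| = 0.0922509 s⁻¹
T_syn = 1 / |1/T₁ − 1/T₂| = 10.84 s ≈ 10.84 seconds

Final answer: T_syn = 10.84 seconds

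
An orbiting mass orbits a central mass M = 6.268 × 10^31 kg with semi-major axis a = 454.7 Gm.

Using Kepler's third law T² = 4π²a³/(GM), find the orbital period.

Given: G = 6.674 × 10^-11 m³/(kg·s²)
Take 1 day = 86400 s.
M = 6.268 × 10^31 kg
GM = G × M = 6.674 × 10^-11 × 6.268 × 10^31 = 4.18326 × 10^21 m³/s²
a = 454.7 Gm = 4.547 × 10^11 m
a³ = 9.40102 × 10^34 m³
T = 2π √(a³/GM) = 2π √((9.40102 × 10^34) / (4.18326 × 10^21)) = 2π × 4.74056 × 10^6 s
T = 2.97858 × 10^7 s ≈ 344.7 days

Final answer: 344.7 days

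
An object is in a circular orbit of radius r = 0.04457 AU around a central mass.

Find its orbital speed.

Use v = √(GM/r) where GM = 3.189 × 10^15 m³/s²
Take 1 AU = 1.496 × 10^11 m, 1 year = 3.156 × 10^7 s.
r = 0.04457 AU = 6.66767 × 10^9 m
GM = 3.189 × 10^15 m³/s²
GM/r = (3.189 × 10^15) / (6.66767 × 10^9) = 478278 m²/s²
v = √(GM/r) = 691.576 m/s ≈ 0.1459 AU/year

Final answer: 0.1459 AU/year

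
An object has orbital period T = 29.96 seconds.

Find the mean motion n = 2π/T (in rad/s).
T = 29.96 seconds
n = 2π / 29.96 s = 0.209719 rad/s ≈ 0.2097 rad/s

Final answer: n = 0.2097 rad/s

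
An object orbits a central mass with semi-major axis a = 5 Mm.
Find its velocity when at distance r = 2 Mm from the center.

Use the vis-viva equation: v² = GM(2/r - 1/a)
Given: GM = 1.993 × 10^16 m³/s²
a = 5 Mm = 5 × 10^6 m
r = 2 Mm = 2 × 10^6 m
GM = 1.993 × 10^16 m³/s²
2/r − 1/a = 1 × 10^-6 − 2 × 10^-7 = 8 × 10^-7 m⁻¹
v² = GM (2/r − 1/a) = 1.5944 × 10^10 m²/s²
v = 126270 m/s ≈ 126.3 km/s

Final answer: 126.3 km/s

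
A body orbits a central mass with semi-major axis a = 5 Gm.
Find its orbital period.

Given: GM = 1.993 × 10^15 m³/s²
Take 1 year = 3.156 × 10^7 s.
a = 5 Gm = 5 × 10^9 m
GM = 1.993 × 10^15 m³/s²
a³ = 1.25 × 10^29 m³
T = 2π √(a³/GM) = 2π √((1.25 × 10^29) / (1.993 × 10^15)) = 2π × 7.91957 × 10^6 s
T = 4.97601 × 10^7 s ≈ 1.577 years

Final answer: 1.577 years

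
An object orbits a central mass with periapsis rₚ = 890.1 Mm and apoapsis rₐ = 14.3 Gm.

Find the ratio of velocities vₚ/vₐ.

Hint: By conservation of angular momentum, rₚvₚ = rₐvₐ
rₚ = 890.1 Mm = 8.901 × 10^8 m
rₐ = 14.3 Gm = 1.43 × 10^10 m
rₚvₚ = rₐvₐ  ⇒  vₚ/vₐ = rₐ/rₚ
vₚ/vₐ = (1.43 × 10^10) / (8.901 × 10^8) = 16.0656

Final answer: vₚ/vₐ = 16.07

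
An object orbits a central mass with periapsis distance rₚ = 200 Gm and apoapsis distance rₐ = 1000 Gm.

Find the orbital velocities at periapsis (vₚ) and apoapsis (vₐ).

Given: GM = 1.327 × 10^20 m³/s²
rₚ = 200 Gm = 2 × 10^11 m
rₐ = 1000 Gm = 1 × 10^12 m
GM = 1.327 × 10^20 m³/s²
a = (rₚ + rₐ)/2 = 6 × 10^11 m
Vis-viva: v² = GM (2/r − 1/a)
vₚ² = 1.327 × 10^20 × (1 × 10^-11 − 1.66667 × 10^-12) = 1.10583 × 10^9 m²/s²
vₚ = 33254.1 m/s ≈ 33.25 km/s
vₐ² = 1.327 × 10^20 × (2 × 10^-12 − 1.66667 × 10^-12) = 4.42333 × 10^7 m²/s²
vₐ = 6650.81 m/s ≈ 6.651 km/s

Final answer: vₚ = 33.25 km/s, vₐ = 6.651 km/s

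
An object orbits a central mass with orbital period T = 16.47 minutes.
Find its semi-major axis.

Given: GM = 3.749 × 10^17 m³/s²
T = 16.47 minutes = 988.2 s
GM = 3.749 × 10^17 m³/s²
Kepler's third law: a³ = GM T² / (4π²)
T² = 976539 s²
a³ = (3.749 × 10^17) × 976539 / (4π²) = 9.27354 × 10^21 m³
a = (a³)^(1/3) = 2.10095 × 10^7 m ≈ 21.01 Mm

Final answer: 21.01 Mm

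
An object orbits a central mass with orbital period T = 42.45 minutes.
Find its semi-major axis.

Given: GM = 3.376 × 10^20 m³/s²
T = 42.45 minutes = 2547 s
GM = 3.376 × 10^20 m³/s²
Kepler's third law: a³ = GM T² / (4π²)
T² = 6.48721 × 10^6 s²
a³ = (3.376 × 10^20) × (6.48721 × 10^6) / (4π²) = 5.54754 × 10^25 m³
a = (a³)^(1/3) = 3.81388 × 10^8 m ≈ 3.814 × 10^8 m

Final answer: 3.814 × 10^8 m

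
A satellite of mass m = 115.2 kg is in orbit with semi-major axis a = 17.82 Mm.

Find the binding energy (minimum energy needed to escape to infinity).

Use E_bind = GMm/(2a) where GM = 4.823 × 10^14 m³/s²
a = 17.82 Mm = 1.782 × 10^7 m
GM = 4.823 × 10^14 m³/s²
m = 115.2 kg
GMm = 4.823 × 10^14 × 115.2 = 5.5561 × 10^16 m³·kg/s²
2a = 3.564 × 10^7 m
E_bind = GMm/(2a) = 1.55895 × 10^9 J ≈ 1.559 GJ

Final answer: 1.559 GJ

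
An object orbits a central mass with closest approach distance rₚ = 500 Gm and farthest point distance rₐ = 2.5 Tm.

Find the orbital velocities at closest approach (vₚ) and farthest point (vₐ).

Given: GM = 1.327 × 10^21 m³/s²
rₚ = 500 Gm = 5 × 10^11 m
rₐ = 2.5 Tm = 2.5 × 10^12 m
GM = 1.327 × 10^21 m³/s²
a = (rₚ + rₐ)/2 = 1.5 × 10^12 m
Vis-viva: v² = GM (2/r − 1/a)
vₚ² = 1.327 × 10^21 × (4 × 10^-12 − 6.66667 × 10^-13) = 4.42333 × 10^9 m²/s²
vₚ = 66508.1 m/s ≈ 66.51 km/s
vₐ² = 1.327 × 10^21 × (8 × 10^-13 − 6.66667 × 10^-13) = 1.76933 × 10^8 m²/s²
vₐ = 13301.6 m/s ≈ 13.3 km/s

Final answer: vₚ = 66.51 km/s, vₐ = 13.3 km/s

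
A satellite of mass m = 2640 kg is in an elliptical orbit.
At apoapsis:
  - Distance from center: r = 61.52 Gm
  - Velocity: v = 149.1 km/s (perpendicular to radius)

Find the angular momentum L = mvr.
r = 61.52 Gm = 6.152 × 10^10 m
v = 149.1 km/s = 149100 m/s
vr = 149100 × 6.152 × 10^10 = 9.17263 × 10^15 m²/s
L = m × vr = 2640 × 9.17263 × 10^15 = 2.42157 × 10^19 kg·m²/s ≈ 2.422 × 10^19 kg·m²/s

Final answer: L = 2.422 × 10^19 kg·m²/s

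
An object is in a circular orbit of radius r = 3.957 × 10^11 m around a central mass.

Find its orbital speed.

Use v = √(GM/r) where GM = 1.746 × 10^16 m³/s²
r = 3.957 × 10^11 m
GM = 1.746 × 10^16 m³/s²
GM/r = (1.746 × 10^16) / (3.957 × 10^11) = 44124.3 m²/s²
v = √(GM/r) = 210.058 m/s ≈ 210.1 m/s

Final answer: 210.1 m/s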